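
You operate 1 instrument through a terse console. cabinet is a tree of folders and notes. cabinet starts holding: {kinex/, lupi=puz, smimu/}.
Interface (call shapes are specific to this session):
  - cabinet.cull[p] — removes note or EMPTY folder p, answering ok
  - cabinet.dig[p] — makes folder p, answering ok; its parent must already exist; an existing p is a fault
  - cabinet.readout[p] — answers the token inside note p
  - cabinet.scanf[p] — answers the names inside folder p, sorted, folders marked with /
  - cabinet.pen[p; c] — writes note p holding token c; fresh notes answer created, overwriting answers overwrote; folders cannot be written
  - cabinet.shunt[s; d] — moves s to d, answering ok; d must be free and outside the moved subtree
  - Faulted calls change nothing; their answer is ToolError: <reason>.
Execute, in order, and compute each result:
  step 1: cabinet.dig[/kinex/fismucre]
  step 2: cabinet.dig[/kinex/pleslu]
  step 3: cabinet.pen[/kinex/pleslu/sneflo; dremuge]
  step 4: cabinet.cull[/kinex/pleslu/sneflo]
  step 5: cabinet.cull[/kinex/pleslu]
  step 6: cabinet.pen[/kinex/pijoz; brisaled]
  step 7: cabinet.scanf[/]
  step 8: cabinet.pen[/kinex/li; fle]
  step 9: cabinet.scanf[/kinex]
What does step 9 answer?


Answer: [fismucre/, li, pijoz]

Derivation:
>> cabinet.dig(/kinex/fismucre)
<< ok
>> cabinet.dig(/kinex/pleslu)
<< ok
>> cabinet.pen(/kinex/pleslu/sneflo, dremuge)
<< created
>> cabinet.cull(/kinex/pleslu/sneflo)
<< ok
>> cabinet.cull(/kinex/pleslu)
<< ok
>> cabinet.pen(/kinex/pijoz, brisaled)
<< created
>> cabinet.scanf(/)
<< [kinex/, lupi, smimu/]
>> cabinet.pen(/kinex/li, fle)
<< created
>> cabinet.scanf(/kinex)
<< [fismucre/, li, pijoz]


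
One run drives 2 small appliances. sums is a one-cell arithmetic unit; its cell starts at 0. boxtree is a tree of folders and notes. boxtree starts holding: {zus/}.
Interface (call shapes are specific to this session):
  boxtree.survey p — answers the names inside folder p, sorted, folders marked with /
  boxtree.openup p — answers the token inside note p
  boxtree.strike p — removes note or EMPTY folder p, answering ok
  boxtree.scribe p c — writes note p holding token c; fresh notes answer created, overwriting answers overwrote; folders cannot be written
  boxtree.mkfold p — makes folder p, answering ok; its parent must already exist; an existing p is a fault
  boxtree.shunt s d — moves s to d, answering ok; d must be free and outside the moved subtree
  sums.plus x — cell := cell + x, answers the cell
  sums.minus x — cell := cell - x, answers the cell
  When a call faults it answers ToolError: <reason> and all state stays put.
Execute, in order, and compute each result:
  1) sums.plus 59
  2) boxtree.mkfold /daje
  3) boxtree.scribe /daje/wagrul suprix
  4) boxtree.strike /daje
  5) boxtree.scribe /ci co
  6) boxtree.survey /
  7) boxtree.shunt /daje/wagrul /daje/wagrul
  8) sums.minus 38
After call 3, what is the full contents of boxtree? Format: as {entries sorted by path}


I call plus passing x→59, → 59.
Now I run mkfold passing p→/daje, and get ok.
I invoke scribe passing p→/daje/wagrul, c→suprix, and see created.
Using strike passing p→/daje, — result: ToolError: not empty.
Invoking scribe passing p→/ci, c→co: created.
Then survey passing p→/, → [ci, daje/, zus/].
I invoke shunt passing s→/daje/wagrul, d→/daje/wagrul, and observe ToolError: exists.
Calling minus passing x→38, yielding 21.

Answer: {daje/, daje/wagrul=suprix, zus/}


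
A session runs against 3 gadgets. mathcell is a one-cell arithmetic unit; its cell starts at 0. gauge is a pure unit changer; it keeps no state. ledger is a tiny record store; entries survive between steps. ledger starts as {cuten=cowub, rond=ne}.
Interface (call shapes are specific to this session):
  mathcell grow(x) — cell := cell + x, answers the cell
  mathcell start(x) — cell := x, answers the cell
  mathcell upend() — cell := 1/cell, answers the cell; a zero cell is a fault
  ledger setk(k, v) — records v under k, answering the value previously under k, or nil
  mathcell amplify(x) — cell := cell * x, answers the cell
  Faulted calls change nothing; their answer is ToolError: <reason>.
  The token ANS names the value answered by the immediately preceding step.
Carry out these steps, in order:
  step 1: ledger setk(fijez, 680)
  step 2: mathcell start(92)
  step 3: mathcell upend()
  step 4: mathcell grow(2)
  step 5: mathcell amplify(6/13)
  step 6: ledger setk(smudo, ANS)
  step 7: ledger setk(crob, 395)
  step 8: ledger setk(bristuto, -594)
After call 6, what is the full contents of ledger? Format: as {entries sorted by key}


Answer: {cuten=cowub, fijez=680, rond=ne, smudo=555/598}

Derivation:
-- ledger setk(fijez, 680) -> nil
-- mathcell start(92) -> 92
-- mathcell upend() -> 1/92
-- mathcell grow(2) -> 185/92
-- mathcell amplify(6/13) -> 555/598
-- ledger setk(smudo, ANS) -> nil
-- ledger setk(crob, 395) -> nil
-- ledger setk(bristuto, -594) -> nil


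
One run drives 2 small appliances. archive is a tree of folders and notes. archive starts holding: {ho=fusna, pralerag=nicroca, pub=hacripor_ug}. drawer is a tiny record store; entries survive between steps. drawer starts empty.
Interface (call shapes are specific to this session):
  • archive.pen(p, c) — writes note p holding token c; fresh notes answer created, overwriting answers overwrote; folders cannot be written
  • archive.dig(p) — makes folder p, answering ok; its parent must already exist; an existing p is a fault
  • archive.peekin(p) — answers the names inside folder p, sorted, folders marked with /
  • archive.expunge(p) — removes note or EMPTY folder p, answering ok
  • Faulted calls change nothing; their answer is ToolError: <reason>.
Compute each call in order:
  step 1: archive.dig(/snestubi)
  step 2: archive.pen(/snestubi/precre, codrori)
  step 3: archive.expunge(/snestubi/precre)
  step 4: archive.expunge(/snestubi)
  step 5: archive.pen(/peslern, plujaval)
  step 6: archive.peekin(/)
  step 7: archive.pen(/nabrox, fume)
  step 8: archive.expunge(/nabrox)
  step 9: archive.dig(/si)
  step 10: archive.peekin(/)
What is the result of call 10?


Answer: [ho, peslern, pralerag, pub, si/]

Derivation:
-- 1. archive.dig(/snestubi) => ok
-- 2. archive.pen(/snestubi/precre, codrori) => created
-- 3. archive.expunge(/snestubi/precre) => ok
-- 4. archive.expunge(/snestubi) => ok
-- 5. archive.pen(/peslern, plujaval) => created
-- 6. archive.peekin(/) => [ho, peslern, pralerag, pub]
-- 7. archive.pen(/nabrox, fume) => created
-- 8. archive.expunge(/nabrox) => ok
-- 9. archive.dig(/si) => ok
-- 10. archive.peekin(/) => [ho, peslern, pralerag, pub, si/]


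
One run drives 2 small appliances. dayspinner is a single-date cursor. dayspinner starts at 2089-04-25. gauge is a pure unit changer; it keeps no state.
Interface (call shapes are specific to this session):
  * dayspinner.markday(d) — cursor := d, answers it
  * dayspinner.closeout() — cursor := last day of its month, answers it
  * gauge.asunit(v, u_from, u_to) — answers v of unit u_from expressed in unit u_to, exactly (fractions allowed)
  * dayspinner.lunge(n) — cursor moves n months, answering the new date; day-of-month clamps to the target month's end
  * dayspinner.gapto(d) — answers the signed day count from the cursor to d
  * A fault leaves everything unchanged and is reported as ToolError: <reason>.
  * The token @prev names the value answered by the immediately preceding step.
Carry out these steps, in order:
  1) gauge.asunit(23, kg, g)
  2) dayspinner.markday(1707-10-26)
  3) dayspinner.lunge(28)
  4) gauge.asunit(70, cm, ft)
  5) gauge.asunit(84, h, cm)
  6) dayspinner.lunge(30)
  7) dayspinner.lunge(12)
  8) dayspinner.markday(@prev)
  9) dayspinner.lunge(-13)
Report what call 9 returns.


Answer: 1712-07-26

Derivation:
% gauge.asunit v: 23 u_from: kg u_to: g
[out] 23000
% dayspinner.markday d: 1707-10-26
[out] 1707-10-26
% dayspinner.lunge n: 28
[out] 1710-02-26
% gauge.asunit v: 70 u_from: cm u_to: ft
[out] 875/381
% gauge.asunit v: 84 u_from: h u_to: cm
[out] ToolError: incompatible units
% dayspinner.lunge n: 30
[out] 1712-08-26
% dayspinner.lunge n: 12
[out] 1713-08-26
% dayspinner.markday d: @prev
[out] 1713-08-26
% dayspinner.lunge n: -13
[out] 1712-07-26


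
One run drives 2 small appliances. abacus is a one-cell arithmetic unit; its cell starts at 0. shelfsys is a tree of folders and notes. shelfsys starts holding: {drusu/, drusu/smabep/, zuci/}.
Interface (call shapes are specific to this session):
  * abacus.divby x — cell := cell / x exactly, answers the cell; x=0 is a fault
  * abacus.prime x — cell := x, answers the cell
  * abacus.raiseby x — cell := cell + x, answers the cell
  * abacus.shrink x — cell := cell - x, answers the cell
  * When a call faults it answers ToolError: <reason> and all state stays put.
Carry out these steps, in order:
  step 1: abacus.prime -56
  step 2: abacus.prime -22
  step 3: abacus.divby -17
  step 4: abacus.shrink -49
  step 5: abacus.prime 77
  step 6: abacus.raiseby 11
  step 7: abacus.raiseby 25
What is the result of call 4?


Answer: 855/17

Derivation:
I use abacus.prime using x=-56, and get -56.
I invoke abacus.prime using x=-22, which returns -22.
Then abacus.divby using x=-17, and see 22/17.
Next I call abacus.shrink using x=-49, and observe 855/17.
Next I call abacus.prime using x=77: 77.
I call abacus.raiseby using x=11, and get 88.
I call abacus.raiseby using x=25: 113.


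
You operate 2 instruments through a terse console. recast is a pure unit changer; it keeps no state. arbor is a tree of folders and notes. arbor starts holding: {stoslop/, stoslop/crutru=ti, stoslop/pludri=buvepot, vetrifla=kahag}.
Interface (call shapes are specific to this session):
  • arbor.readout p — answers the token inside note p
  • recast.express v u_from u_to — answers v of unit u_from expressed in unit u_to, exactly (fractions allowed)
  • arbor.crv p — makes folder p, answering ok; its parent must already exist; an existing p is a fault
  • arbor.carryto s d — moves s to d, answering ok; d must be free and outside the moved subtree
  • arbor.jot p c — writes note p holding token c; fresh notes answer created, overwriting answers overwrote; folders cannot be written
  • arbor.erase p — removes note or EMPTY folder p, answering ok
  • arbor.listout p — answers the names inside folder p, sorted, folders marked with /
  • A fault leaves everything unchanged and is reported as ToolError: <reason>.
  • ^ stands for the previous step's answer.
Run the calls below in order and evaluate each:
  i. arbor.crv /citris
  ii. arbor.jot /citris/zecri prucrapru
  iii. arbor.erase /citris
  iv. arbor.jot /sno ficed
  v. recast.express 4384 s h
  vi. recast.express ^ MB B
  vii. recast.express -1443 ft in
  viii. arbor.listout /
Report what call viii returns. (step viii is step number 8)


Answer: [citris/, sno, stoslop/, vetrifla]

Derivation:
Next I call crv with p→/citris, and observe ok.
Calling jot with p→/citris/zecri, c→prucrapru, and observe created.
Using erase with p→/citris, giving ToolError: not empty.
Next I call jot with p→/sno, c→ficed: created.
Using express with v→4384, u_from→s, u_to→h, and see 274/225.
Next I call express with v→^, u_from→MB, u_to→B, and see 10960000/9.
I call express with v→-1443, u_from→ft, u_to→in, — result: -17316.
Now I run listout with p→/, — result: [citris/, sno, stoslop/, vetrifla].


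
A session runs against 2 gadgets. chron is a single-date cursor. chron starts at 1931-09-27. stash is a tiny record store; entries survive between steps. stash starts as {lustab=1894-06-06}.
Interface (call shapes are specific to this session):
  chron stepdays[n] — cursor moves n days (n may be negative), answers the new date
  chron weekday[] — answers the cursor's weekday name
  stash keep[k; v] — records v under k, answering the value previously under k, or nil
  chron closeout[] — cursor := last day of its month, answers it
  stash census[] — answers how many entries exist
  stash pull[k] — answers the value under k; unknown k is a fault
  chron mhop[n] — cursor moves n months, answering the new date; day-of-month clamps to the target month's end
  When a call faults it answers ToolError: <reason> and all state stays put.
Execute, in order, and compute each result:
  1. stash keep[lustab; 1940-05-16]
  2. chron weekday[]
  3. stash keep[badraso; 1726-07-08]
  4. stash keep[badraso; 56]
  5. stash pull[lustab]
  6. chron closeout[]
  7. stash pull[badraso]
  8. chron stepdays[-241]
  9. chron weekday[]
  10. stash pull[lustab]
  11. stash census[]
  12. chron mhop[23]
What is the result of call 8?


-> stash keep(k=lustab, v=1940-05-16)
<- 1894-06-06
-> chron weekday()
<- Sunday
-> stash keep(k=badraso, v=1726-07-08)
<- nil
-> stash keep(k=badraso, v=56)
<- 1726-07-08
-> stash pull(k=lustab)
<- 1940-05-16
-> chron closeout()
<- 1931-09-30
-> stash pull(k=badraso)
<- 56
-> chron stepdays(n=-241)
<- 1931-02-01
-> chron weekday()
<- Sunday
-> stash pull(k=lustab)
<- 1940-05-16
-> stash census()
<- 2
-> chron mhop(n=23)
<- 1933-01-01

Answer: 1931-02-01


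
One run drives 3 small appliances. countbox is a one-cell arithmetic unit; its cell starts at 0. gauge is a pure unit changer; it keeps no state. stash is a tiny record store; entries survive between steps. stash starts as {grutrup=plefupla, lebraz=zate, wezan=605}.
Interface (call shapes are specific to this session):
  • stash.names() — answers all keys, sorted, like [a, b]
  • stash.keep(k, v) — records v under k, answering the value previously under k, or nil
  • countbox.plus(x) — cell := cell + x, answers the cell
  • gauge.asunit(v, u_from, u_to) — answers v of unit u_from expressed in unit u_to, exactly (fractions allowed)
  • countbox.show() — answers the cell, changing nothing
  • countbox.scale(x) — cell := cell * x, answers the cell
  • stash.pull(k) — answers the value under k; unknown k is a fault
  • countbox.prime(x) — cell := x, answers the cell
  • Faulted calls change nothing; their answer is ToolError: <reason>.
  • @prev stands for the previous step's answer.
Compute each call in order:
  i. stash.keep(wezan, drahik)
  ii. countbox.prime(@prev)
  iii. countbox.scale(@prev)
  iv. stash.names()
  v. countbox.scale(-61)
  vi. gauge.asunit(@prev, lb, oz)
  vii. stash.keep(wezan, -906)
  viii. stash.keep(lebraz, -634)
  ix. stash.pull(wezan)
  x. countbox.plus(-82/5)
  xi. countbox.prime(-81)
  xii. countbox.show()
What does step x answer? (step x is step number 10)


Answer: -111637707/5

Derivation:
Do: stash.keep[k='wezan'; v='drahik']
See: 605
Do: countbox.prime[x='@prev']
See: 605
Do: countbox.scale[x='@prev']
See: 366025
Do: stash.names[]
See: [grutrup, lebraz, wezan]
Do: countbox.scale[x='-61']
See: -22327525
Do: gauge.asunit[v='@prev'; u_from='lb'; u_to='oz']
See: -357240400
Do: stash.keep[k='wezan'; v='-906']
See: drahik
Do: stash.keep[k='lebraz'; v='-634']
See: zate
Do: stash.pull[k='wezan']
See: -906
Do: countbox.plus[x='-82/5']
See: -111637707/5
Do: countbox.prime[x='-81']
See: -81
Do: countbox.show[]
See: -81


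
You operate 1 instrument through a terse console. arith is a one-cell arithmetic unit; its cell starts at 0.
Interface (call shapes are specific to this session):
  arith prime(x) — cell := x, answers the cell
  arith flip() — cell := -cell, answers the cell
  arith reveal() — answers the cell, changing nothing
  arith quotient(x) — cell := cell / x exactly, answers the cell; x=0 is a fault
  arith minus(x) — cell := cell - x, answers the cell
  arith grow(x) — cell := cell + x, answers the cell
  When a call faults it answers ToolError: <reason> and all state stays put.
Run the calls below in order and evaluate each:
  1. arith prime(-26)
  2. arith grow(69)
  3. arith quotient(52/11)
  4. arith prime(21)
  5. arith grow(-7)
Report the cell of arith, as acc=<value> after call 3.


Answer: acc=473/52

Derivation:
Then arith prime using x='-26', which returns -26.
Calling arith grow using x='69': 43.
I run arith quotient using x='52/11', and get 473/52.
Next I call arith prime using x='21', which returns 21.
Using arith grow using x='-7', — result: 14.


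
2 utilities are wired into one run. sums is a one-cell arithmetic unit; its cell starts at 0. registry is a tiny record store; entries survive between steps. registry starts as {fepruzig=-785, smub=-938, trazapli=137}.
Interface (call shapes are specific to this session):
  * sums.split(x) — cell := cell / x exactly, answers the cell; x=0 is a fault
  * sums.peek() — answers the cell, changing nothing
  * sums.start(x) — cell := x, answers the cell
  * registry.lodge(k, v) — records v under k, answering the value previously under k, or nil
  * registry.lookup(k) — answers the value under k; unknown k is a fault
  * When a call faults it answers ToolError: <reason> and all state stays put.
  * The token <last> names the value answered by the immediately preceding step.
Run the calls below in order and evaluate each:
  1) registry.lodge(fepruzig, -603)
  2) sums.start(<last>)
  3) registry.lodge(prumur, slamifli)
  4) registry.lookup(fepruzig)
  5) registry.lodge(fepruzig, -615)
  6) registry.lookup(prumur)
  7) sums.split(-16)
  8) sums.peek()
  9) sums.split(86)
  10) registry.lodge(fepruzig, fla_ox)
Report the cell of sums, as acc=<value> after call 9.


Answer: acc=785/1376

Derivation:
CALL lodge[k=fepruzig; v=-603]
RET  -785
CALL start[x=<last>]
RET  -785
CALL lodge[k=prumur; v=slamifli]
RET  nil
CALL lookup[k=fepruzig]
RET  -603
CALL lodge[k=fepruzig; v=-615]
RET  -603
CALL lookup[k=prumur]
RET  slamifli
CALL split[x=-16]
RET  785/16
CALL peek[]
RET  785/16
CALL split[x=86]
RET  785/1376
CALL lodge[k=fepruzig; v=fla_ox]
RET  -615


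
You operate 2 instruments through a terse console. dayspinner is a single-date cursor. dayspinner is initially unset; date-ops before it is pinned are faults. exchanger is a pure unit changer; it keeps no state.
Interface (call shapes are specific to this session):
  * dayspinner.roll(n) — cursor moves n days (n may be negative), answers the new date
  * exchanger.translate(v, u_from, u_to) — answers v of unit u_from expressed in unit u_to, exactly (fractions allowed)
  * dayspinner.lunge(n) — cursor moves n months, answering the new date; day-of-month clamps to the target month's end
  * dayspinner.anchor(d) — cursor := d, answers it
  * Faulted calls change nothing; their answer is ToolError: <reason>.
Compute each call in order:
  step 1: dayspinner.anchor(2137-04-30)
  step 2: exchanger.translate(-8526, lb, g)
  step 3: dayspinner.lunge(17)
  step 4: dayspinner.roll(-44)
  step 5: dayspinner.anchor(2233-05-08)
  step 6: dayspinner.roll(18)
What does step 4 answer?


-- 1. dayspinner.anchor(d=2137-04-30) => 2137-04-30
-- 2. exchanger.translate(v=-8526, u_from=lb, u_to=g) => -193366427331/50000
-- 3. dayspinner.lunge(n=17) => 2138-09-30
-- 4. dayspinner.roll(n=-44) => 2138-08-17
-- 5. dayspinner.anchor(d=2233-05-08) => 2233-05-08
-- 6. dayspinner.roll(n=18) => 2233-05-26

Answer: 2138-08-17


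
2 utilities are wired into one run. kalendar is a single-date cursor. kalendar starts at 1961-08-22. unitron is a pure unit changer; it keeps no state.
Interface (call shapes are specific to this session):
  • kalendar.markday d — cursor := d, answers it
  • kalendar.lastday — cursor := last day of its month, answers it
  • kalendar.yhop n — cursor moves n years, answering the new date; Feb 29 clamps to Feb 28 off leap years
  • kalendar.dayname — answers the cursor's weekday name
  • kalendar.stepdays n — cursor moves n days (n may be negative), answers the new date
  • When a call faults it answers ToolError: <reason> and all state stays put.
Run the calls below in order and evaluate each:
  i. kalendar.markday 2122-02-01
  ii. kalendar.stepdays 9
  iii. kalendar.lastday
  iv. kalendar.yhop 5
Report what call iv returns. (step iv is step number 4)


Answer: 2127-02-28

Derivation:
CALL kalendar.markday[2122-02-01]
RET  2122-02-01
CALL kalendar.stepdays[9]
RET  2122-02-10
CALL kalendar.lastday[]
RET  2122-02-28
CALL kalendar.yhop[5]
RET  2127-02-28


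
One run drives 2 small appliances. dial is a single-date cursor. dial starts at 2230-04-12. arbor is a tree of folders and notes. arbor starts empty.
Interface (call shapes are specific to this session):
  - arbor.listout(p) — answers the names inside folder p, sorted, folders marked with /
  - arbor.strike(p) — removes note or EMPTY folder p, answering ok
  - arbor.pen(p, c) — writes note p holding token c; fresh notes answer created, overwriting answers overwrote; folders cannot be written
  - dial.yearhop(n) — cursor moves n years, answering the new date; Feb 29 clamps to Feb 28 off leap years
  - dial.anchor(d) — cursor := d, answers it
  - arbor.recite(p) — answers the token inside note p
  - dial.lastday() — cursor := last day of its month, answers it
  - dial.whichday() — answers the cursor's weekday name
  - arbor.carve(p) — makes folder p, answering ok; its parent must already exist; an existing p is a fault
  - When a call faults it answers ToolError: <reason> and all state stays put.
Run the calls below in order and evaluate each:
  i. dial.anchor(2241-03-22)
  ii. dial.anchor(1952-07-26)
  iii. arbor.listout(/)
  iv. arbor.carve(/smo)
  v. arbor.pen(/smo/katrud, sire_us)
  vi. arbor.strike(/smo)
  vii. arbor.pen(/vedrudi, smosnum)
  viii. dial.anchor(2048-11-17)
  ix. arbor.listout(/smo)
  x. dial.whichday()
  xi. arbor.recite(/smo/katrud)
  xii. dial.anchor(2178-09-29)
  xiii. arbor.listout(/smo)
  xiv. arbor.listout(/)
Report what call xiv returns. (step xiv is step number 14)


Answer: [smo/, vedrudi]

Derivation:
→ anchor(d='2241-03-22')
← 2241-03-22
→ anchor(d='1952-07-26')
← 1952-07-26
→ listout(p='/')
← []
→ carve(p='/smo')
← ok
→ pen(p='/smo/katrud', c='sire_us')
← created
→ strike(p='/smo')
← ToolError: not empty
→ pen(p='/vedrudi', c='smosnum')
← created
→ anchor(d='2048-11-17')
← 2048-11-17
→ listout(p='/smo')
← [katrud]
→ whichday()
← Tuesday
→ recite(p='/smo/katrud')
← sire_us
→ anchor(d='2178-09-29')
← 2178-09-29
→ listout(p='/smo')
← [katrud]
→ listout(p='/')
← [smo/, vedrudi]


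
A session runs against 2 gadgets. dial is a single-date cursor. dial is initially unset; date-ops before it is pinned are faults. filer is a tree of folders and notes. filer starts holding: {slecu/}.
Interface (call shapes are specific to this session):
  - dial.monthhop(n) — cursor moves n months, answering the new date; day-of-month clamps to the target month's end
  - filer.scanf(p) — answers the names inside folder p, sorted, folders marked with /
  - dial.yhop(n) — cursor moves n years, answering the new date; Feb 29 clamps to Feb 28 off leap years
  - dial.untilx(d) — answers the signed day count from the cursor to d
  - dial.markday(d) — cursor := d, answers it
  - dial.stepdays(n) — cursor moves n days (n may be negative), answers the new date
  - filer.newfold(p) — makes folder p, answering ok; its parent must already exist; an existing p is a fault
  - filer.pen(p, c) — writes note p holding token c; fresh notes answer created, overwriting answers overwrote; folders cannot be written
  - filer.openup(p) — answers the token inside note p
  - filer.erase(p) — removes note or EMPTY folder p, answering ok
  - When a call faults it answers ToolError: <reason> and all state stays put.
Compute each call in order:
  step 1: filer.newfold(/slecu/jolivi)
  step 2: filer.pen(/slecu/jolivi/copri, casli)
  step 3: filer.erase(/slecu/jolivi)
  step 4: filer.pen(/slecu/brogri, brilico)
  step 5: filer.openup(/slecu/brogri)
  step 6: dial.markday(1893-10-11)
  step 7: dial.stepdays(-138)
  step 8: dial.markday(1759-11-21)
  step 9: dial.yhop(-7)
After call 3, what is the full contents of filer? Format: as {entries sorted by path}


Answer: {slecu/, slecu/jolivi/, slecu/jolivi/copri=casli}

Derivation:
→ filer.newfold(p→/slecu/jolivi)
← ok
→ filer.pen(p→/slecu/jolivi/copri, c→casli)
← created
→ filer.erase(p→/slecu/jolivi)
← ToolError: not empty
→ filer.pen(p→/slecu/brogri, c→brilico)
← created
→ filer.openup(p→/slecu/brogri)
← brilico
→ dial.markday(d→1893-10-11)
← 1893-10-11
→ dial.stepdays(n→-138)
← 1893-05-26
→ dial.markday(d→1759-11-21)
← 1759-11-21
→ dial.yhop(n→-7)
← 1752-11-21


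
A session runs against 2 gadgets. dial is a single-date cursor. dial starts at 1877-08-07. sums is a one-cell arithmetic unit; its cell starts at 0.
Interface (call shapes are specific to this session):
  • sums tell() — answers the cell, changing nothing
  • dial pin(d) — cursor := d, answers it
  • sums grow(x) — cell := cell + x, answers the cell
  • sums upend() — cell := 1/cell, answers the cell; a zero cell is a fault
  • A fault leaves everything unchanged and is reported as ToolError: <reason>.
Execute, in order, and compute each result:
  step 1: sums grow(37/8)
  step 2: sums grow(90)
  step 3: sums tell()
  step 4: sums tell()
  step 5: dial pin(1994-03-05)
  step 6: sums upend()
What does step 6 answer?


Answer: 8/757

Derivation:
# 1. sums grow(x: 37/8) -> 37/8
# 2. sums grow(x: 90) -> 757/8
# 3. sums tell() -> 757/8
# 4. sums tell() -> 757/8
# 5. dial pin(d: 1994-03-05) -> 1994-03-05
# 6. sums upend() -> 8/757


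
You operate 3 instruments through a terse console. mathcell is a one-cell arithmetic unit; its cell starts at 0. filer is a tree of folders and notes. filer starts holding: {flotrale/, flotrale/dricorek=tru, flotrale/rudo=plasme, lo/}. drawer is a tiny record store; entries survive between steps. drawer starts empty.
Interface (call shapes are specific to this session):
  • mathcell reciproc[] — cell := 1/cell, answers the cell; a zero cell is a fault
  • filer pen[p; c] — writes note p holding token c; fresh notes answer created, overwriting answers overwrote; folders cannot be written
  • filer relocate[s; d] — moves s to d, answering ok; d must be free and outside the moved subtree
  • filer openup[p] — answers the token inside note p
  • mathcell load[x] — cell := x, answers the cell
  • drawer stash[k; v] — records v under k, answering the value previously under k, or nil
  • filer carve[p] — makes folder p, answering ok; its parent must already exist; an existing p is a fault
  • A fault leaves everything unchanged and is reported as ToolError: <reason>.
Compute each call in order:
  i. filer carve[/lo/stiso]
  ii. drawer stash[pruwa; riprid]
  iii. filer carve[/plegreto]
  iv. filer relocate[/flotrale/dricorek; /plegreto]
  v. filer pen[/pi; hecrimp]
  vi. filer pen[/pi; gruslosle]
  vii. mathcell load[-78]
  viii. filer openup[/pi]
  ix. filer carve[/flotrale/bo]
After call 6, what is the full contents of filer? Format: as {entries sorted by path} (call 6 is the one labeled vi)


Answer: {flotrale/, flotrale/dricorek=tru, flotrale/rudo=plasme, lo/, lo/stiso/, pi=gruslosle, plegreto/}

Derivation:
>>> filer carve /lo/stiso
:: ok
>>> drawer stash pruwa riprid
:: nil
>>> filer carve /plegreto
:: ok
>>> filer relocate /flotrale/dricorek /plegreto
:: ToolError: exists
>>> filer pen /pi hecrimp
:: created
>>> filer pen /pi gruslosle
:: overwrote
>>> mathcell load -78
:: -78
>>> filer openup /pi
:: gruslosle
>>> filer carve /flotrale/bo
:: ok


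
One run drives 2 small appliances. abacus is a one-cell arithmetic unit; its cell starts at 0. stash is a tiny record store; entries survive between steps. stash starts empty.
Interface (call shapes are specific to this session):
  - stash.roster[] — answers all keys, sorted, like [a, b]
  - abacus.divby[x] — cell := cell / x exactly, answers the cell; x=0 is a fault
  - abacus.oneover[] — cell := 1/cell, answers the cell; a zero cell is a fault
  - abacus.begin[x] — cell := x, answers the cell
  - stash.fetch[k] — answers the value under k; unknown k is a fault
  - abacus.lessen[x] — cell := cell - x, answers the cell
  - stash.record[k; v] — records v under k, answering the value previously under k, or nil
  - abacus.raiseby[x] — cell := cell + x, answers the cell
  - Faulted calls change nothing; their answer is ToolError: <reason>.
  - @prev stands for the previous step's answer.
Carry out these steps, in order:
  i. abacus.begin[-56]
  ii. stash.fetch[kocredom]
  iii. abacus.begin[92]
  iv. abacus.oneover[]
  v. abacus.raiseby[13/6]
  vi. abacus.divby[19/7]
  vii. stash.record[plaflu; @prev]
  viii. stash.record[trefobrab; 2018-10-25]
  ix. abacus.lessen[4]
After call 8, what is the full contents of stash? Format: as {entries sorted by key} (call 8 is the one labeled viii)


I run abacus.begin on x='-56', which returns -56.
Using stash.fetch on k='kocredom', giving ToolError: no such key kocredom.
Now I run abacus.begin on x='92', — result: 92.
Then abacus.oneover(), and observe 1/92.
Invoking abacus.raiseby on x='13/6', — result: 601/276.
Calling abacus.divby on x='19/7', yielding 4207/5244.
I try stash.record on k='plaflu', v='@prev', giving nil.
Calling stash.record on k='trefobrab', v='2018-10-25', and get nil.
Calling abacus.lessen on x='4', and get -16769/5244.

Answer: {plaflu=4207/5244, trefobrab=2018-10-25}


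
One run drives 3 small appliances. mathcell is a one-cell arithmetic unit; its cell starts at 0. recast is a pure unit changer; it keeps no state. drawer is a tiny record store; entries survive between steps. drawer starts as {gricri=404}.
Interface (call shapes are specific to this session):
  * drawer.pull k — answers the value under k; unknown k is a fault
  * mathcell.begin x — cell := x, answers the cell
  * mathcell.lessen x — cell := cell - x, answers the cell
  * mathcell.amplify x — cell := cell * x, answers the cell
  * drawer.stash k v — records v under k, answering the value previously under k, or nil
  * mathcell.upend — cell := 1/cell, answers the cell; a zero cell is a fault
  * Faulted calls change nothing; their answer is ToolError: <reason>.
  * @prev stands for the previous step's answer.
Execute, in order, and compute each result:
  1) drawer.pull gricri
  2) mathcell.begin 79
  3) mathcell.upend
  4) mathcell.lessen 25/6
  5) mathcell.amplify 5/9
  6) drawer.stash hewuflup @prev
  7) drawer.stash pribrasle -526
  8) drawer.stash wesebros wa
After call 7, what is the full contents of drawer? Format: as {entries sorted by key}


Answer: {gricri=404, hewuflup=-9845/4266, pribrasle=-526}

Derivation:
==> drawer.pull(k=gricri)
<== 404
==> mathcell.begin(x=79)
<== 79
==> mathcell.upend()
<== 1/79
==> mathcell.lessen(x=25/6)
<== -1969/474
==> mathcell.amplify(x=5/9)
<== -9845/4266
==> drawer.stash(k=hewuflup, v=@prev)
<== nil
==> drawer.stash(k=pribrasle, v=-526)
<== nil
==> drawer.stash(k=wesebros, v=wa)
<== nil


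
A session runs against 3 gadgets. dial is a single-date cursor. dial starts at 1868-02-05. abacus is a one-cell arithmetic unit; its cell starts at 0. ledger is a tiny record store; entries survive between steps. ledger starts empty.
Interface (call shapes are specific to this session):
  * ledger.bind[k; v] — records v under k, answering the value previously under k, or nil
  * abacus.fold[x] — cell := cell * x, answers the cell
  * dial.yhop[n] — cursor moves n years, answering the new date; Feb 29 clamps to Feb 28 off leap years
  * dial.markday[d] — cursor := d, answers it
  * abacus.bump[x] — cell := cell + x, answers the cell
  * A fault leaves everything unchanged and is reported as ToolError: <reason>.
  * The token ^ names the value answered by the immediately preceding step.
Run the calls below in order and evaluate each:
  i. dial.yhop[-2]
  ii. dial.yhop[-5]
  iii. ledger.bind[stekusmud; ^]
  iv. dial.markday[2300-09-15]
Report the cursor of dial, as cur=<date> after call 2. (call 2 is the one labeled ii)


Answer: cur=1861-02-05

Derivation:
·→ dial.yhop(-2)
·← 1866-02-05
·→ dial.yhop(-5)
·← 1861-02-05
·→ ledger.bind(stekusmud, ^)
·← nil
·→ dial.markday(2300-09-15)
·← 2300-09-15


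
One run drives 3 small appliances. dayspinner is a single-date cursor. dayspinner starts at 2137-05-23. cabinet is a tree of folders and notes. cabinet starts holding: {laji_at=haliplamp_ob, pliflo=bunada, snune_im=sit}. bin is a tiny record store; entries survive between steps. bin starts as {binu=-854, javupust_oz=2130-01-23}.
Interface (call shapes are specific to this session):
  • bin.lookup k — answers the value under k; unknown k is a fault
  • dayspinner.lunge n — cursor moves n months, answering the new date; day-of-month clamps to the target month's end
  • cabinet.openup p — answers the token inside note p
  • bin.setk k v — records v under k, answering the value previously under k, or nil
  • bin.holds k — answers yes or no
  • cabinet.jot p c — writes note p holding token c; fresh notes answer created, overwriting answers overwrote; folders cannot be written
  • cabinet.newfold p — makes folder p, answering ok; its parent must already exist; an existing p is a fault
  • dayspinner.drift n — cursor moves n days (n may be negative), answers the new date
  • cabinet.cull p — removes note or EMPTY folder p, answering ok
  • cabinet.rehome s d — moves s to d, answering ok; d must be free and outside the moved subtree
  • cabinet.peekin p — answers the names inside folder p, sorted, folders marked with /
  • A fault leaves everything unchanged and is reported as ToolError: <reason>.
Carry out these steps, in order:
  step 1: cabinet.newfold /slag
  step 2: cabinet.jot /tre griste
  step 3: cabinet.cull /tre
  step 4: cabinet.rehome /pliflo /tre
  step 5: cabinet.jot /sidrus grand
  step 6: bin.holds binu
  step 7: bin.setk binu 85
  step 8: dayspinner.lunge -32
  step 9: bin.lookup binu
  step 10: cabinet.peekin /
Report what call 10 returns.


Answer: [laji_at, sidrus, slag/, snune_im, tre]

Derivation:
Next I call cabinet.newfold(p='/slag'), and observe ok.
Now I run cabinet.jot(p='/tre', c='griste'), — result: created.
I run cabinet.cull(p='/tre'), which returns ok.
Using cabinet.rehome(s='/pliflo', d='/tre'), — result: ok.
Now I run cabinet.jot(p='/sidrus', c='grand'), giving created.
I invoke bin.holds(k='binu'), → yes.
I run bin.setk(k='binu', v='85'), — result: -854.
Next I call dayspinner.lunge(n='-32'): 2134-09-23.
I invoke bin.lookup(k='binu'): 85.
I invoke cabinet.peekin(p='/'), giving [laji_at, sidrus, slag/, snune_im, tre].


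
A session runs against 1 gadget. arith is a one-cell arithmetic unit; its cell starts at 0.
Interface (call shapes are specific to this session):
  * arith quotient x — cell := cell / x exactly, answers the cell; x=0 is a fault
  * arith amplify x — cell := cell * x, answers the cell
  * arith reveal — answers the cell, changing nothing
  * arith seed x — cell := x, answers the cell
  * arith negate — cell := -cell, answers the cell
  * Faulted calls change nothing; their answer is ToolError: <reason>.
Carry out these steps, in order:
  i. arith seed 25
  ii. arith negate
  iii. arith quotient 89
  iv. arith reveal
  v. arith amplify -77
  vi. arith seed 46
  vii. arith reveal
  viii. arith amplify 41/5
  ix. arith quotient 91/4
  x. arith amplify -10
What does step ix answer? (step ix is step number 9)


Answer: 7544/455

Derivation:
-> arith seed(25)
<- 25
-> arith negate()
<- -25
-> arith quotient(89)
<- -25/89
-> arith reveal()
<- -25/89
-> arith amplify(-77)
<- 1925/89
-> arith seed(46)
<- 46
-> arith reveal()
<- 46
-> arith amplify(41/5)
<- 1886/5
-> arith quotient(91/4)
<- 7544/455
-> arith amplify(-10)
<- -15088/91


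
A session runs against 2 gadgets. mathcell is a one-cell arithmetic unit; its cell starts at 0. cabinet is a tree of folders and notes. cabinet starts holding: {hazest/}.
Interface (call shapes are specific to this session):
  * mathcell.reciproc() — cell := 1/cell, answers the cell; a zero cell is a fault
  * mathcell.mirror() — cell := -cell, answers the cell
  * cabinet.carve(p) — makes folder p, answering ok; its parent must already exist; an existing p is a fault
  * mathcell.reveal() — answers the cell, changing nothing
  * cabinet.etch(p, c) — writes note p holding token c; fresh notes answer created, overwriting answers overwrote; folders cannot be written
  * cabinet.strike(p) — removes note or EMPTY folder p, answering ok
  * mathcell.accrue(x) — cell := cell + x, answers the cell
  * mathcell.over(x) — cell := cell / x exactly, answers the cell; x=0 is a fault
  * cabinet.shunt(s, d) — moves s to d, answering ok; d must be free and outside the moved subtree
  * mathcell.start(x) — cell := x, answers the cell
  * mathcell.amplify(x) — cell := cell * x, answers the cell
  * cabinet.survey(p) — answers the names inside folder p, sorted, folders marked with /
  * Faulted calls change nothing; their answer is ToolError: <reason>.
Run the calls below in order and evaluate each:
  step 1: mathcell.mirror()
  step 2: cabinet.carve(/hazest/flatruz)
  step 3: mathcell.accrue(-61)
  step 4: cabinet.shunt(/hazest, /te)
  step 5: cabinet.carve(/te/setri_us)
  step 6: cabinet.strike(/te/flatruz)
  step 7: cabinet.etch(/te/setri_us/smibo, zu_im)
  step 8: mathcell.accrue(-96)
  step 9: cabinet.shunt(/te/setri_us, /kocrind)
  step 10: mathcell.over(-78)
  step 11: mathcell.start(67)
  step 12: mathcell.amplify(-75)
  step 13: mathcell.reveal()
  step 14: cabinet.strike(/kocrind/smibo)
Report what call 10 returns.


·→ mathcell.mirror()
·← 0
·→ cabinet.carve(p='/hazest/flatruz')
·← ok
·→ mathcell.accrue(x='-61')
·← -61
·→ cabinet.shunt(s='/hazest', d='/te')
·← ok
·→ cabinet.carve(p='/te/setri_us')
·← ok
·→ cabinet.strike(p='/te/flatruz')
·← ok
·→ cabinet.etch(p='/te/setri_us/smibo', c='zu_im')
·← created
·→ mathcell.accrue(x='-96')
·← -157
·→ cabinet.shunt(s='/te/setri_us', d='/kocrind')
·← ok
·→ mathcell.over(x='-78')
·← 157/78
·→ mathcell.start(x='67')
·← 67
·→ mathcell.amplify(x='-75')
·← -5025
·→ mathcell.reveal()
·← -5025
·→ cabinet.strike(p='/kocrind/smibo')
·← ok

Answer: 157/78


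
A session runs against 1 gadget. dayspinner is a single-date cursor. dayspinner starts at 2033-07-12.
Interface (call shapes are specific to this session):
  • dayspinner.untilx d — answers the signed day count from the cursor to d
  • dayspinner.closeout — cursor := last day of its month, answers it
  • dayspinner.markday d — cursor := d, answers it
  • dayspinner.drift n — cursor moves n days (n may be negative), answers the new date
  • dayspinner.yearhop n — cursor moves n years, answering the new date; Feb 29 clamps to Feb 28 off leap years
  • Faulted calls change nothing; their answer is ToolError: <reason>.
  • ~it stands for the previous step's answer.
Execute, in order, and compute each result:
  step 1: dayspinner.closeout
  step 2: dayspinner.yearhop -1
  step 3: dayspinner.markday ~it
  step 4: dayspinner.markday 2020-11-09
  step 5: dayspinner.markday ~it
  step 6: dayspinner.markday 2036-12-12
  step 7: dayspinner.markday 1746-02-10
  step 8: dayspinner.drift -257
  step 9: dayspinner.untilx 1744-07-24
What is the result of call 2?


I call dayspinner.closeout, and get 2033-07-31.
I try dayspinner.yearhop(-1), yielding 2032-07-31.
Using dayspinner.markday(~it), giving 2032-07-31.
I run dayspinner.markday(2020-11-09), which returns 2020-11-09.
I try dayspinner.markday(~it), and get 2020-11-09.
I try dayspinner.markday(2036-12-12), and get 2036-12-12.
I try dayspinner.markday(1746-02-10), which returns 1746-02-10.
I call dayspinner.drift(-257), giving 1745-05-29.
I use dayspinner.untilx(1744-07-24), and get -309.

Answer: 2032-07-31


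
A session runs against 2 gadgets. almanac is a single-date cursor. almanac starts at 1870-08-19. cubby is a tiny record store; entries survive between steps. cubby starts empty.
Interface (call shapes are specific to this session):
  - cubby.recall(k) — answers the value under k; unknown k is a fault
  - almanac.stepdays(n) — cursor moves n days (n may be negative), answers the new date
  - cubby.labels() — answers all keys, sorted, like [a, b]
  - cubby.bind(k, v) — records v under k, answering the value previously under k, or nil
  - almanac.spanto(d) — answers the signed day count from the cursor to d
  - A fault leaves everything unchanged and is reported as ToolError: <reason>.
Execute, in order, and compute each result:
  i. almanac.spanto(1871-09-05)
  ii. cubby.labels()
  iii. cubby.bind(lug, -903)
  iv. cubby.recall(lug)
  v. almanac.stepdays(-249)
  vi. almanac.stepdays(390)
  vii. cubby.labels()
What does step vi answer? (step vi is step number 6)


Answer: 1871-01-07

Derivation:
% almanac.spanto(d=1871-09-05) == 382
% cubby.labels() == []
% cubby.bind(k=lug, v=-903) == nil
% cubby.recall(k=lug) == -903
% almanac.stepdays(n=-249) == 1869-12-13
% almanac.stepdays(n=390) == 1871-01-07
% cubby.labels() == [lug]
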